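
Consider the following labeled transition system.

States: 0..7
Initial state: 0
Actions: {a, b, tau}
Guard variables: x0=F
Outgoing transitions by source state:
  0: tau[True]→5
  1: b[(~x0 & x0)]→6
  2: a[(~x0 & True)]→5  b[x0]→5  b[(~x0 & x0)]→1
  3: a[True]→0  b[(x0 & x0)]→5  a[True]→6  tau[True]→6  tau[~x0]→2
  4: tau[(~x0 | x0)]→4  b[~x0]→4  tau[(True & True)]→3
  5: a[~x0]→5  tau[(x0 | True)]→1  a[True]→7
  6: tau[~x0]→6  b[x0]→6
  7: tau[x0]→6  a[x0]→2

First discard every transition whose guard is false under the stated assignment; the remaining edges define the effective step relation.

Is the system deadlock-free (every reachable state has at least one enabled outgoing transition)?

Reach set: {0,1,5,7}
  0: tau→5  [1 exit(s)]
  1: ∅  [STUCK]
  5: a→5  a→7  tau→1  [3 exit(s)]
  7: ∅  [STUCK]
witness 1: tau·tau

Answer: DEADLOCK at state 1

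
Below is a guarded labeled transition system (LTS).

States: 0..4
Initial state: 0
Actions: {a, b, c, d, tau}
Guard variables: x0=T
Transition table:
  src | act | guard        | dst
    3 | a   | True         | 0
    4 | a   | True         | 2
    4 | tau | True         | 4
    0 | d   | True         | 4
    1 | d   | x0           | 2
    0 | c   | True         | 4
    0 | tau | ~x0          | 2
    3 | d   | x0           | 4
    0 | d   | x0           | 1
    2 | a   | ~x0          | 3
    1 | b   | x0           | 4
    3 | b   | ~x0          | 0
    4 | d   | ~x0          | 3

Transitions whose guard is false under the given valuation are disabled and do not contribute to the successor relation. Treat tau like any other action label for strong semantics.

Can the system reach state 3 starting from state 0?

Answer: UNREACHABLE

Analysis:
After dropping false guards: 9 live edges.
Layer 0: {0}
Layer 1: {1,4}  total {0,1,4}
Layer 2: {2}  total {0,1,2,4}
Reach set: {0,1,2,4}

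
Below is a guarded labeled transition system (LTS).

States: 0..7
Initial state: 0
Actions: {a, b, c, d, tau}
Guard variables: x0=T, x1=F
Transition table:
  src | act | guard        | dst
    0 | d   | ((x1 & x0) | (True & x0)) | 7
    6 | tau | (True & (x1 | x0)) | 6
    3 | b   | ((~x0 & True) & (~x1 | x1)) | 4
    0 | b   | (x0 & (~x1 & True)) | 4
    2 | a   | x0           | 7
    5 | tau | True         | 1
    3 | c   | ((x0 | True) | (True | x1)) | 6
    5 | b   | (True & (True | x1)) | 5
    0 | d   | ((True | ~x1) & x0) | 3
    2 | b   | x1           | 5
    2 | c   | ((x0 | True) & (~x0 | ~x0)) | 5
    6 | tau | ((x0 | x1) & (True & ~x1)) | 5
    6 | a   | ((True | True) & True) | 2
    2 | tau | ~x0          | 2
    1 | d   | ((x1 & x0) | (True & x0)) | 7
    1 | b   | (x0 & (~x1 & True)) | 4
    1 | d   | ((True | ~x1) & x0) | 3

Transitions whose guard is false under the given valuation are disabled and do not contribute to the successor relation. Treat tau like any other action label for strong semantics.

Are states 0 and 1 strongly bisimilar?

Refine partition for ~:
  π0 = {{0,1,2,3,4,5,6,7}}
  π1 = {{0,1},{2},{3},{4,7},{5},{6}}
6 equivalence class(es) (converged in 2)
0∈{0,1}, 1∈{0,1}

Answer: BISIMILAR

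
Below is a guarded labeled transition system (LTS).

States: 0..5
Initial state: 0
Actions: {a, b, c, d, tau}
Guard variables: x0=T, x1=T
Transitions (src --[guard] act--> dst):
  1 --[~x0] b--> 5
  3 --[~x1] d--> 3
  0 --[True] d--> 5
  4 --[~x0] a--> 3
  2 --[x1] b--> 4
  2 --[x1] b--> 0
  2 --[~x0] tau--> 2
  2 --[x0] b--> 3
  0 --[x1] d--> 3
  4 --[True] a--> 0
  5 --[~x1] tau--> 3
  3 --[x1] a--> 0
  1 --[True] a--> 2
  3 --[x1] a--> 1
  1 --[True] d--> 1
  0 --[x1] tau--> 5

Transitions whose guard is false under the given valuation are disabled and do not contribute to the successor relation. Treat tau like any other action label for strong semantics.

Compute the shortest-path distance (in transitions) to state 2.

Answer: 3

Analysis:
Breadth-first toward 2:
  Layer 0: {0}
  Layer 1: {3,5}
  Layer 2: {1}
  Layer 3: {2}
depth(2)=3, e.g. d·a·a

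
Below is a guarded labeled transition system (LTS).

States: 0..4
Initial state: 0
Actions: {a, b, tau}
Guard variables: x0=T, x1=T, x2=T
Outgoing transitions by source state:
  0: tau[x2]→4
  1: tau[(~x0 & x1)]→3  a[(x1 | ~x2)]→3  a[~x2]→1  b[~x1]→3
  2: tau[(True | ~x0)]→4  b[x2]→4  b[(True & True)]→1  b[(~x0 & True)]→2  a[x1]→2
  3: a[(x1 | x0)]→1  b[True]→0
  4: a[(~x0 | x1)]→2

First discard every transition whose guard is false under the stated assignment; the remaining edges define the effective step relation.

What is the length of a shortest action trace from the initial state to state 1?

Answer: 3

Analysis:
Layered search for 1:
  Layer 0: {0}
  Layer 1: {4}
  Layer 2: {2}
  Layer 3: {1}
1 enters at depth 3; path tau·a·b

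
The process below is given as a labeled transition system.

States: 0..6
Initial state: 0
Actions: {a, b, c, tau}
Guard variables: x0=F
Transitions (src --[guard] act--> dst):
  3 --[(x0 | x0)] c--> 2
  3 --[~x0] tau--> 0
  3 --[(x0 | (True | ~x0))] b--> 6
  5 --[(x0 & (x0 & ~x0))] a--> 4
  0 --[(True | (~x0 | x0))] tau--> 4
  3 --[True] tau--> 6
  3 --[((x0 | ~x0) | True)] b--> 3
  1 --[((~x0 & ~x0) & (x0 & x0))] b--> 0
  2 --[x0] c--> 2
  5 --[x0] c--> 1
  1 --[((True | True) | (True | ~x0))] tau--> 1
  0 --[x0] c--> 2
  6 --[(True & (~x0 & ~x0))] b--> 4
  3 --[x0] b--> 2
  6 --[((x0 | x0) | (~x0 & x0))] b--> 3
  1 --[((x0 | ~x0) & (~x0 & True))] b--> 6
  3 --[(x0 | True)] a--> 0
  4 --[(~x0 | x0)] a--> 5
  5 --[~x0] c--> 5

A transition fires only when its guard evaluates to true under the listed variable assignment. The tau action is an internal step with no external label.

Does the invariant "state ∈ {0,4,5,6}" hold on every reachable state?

Answer: INVARIANT HOLDS

Trace:
Safe = {0,4,5,6}
R = {0,4,5}
  0: ok
  4: ok
  5: ok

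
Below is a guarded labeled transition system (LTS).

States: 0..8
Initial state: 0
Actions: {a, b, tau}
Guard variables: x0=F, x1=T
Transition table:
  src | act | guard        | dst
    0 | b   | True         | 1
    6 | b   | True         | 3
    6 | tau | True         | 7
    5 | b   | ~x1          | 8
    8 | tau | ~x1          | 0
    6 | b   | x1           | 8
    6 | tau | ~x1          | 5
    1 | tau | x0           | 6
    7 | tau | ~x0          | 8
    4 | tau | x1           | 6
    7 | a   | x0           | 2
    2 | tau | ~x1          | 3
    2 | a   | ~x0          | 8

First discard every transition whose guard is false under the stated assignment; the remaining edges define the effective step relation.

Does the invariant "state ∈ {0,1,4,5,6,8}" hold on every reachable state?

Safe = {0,1,4,5,6,8}
Reach set: {0,1}
  0: ✓
  1: ✓

Answer: INVARIANT HOLDS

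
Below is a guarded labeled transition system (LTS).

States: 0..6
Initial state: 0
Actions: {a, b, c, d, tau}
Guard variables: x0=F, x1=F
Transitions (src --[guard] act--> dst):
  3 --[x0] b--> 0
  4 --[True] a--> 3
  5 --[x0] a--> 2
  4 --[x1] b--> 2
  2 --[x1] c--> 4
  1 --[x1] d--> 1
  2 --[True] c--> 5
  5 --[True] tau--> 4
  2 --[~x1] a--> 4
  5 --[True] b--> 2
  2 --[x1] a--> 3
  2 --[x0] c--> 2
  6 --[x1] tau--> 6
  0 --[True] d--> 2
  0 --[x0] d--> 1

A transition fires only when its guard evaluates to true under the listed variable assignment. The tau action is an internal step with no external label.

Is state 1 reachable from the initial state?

Answer: UNREACHABLE

Working:
Guard filter leaves 6 enabled edge(s).
L0 = {0}
L1 = {2}  now seen {0,2}
L2 = {4,5}  now seen {0,2,4,5}
L3 = {3}  now seen {0,2,3,4,5}
R = {0,2,3,4,5}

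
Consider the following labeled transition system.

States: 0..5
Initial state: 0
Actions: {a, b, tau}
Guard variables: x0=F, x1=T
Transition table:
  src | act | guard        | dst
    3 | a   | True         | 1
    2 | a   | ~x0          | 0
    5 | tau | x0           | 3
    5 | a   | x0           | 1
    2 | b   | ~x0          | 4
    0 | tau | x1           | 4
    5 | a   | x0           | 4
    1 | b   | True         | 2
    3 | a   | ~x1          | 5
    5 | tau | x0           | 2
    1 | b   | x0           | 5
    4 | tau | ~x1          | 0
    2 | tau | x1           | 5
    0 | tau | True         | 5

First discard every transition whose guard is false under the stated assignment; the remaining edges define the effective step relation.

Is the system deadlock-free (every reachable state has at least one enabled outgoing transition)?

Answer: DEADLOCK at state 4

Analysis:
R = {0,4,5}
  0: tau→4  tau→5  [deg 2]
  4: ∅  [no exit]
  5: ∅  [no exit]
trace reaching 4: tau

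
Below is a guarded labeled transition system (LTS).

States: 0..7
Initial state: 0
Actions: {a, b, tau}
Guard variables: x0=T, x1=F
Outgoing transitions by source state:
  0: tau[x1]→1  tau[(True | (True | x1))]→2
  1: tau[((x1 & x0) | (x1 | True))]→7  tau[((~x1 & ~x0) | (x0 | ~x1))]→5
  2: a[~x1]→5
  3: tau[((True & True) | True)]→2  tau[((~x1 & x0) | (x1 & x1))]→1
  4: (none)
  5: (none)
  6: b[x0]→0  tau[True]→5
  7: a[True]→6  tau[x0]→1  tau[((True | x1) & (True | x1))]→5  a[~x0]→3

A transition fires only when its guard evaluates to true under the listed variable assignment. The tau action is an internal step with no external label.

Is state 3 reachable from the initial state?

Guard filter leaves 11 enabled edge(s).
Layer 0: {0}
Layer 1: {2}  now seen {0,2}
Layer 2: {5}  now seen {0,2,5}
Reachable = {0,2,5}

Answer: UNREACHABLE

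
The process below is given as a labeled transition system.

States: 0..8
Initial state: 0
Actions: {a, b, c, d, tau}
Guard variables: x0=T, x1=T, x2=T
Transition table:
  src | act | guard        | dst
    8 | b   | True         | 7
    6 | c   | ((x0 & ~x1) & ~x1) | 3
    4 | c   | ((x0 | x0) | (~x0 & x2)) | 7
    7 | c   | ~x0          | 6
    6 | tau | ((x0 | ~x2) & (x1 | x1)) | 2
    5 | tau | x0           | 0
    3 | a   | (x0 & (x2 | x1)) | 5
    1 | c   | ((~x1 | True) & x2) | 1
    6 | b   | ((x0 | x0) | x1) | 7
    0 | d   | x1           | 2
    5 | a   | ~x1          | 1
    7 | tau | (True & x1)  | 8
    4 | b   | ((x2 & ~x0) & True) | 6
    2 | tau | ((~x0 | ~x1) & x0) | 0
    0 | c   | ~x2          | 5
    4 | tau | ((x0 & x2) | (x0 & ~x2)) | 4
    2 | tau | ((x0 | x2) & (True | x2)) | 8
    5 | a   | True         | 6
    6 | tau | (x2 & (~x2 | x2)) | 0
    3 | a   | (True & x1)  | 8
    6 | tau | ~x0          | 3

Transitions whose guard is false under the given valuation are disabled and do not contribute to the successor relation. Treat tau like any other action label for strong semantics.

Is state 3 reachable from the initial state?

After dropping false guards: 14 live edges.
L0 = {0}
L1 = {2}  total {0,2}
L2 = {8}  total {0,2,8}
L3 = {7}  total {0,2,7,8}
R = {0,2,7,8}

Answer: UNREACHABLE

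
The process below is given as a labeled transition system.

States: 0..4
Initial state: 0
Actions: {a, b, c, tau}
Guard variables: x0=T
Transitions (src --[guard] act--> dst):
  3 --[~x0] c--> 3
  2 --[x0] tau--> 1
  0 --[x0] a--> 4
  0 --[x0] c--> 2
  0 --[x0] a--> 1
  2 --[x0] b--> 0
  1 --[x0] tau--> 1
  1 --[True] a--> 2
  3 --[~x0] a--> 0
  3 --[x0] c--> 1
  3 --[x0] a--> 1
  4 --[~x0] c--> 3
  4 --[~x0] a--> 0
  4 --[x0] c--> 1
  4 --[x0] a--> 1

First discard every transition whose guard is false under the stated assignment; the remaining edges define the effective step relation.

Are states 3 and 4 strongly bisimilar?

Bisimulation quotient by refinement:
  round 0: {{0,1,2,3,4}}
  round 1: {{0,3,4},{1},{2}}
  round 2: {{0},{1},{2},{3,4}}
4 equivalence class(es) (converged in 3)
[3]={3,4}  [4]={3,4}

Answer: BISIMILAR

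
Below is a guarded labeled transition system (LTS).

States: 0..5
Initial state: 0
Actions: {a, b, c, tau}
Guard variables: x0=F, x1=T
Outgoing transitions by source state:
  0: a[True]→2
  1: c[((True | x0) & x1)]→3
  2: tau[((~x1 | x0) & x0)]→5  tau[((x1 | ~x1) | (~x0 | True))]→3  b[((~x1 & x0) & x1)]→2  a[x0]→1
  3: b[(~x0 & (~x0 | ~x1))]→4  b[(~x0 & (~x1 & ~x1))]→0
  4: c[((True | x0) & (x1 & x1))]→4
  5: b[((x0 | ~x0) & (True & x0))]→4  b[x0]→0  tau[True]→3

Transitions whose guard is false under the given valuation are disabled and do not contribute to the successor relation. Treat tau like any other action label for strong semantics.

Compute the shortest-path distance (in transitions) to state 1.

Breadth-first toward 1:
  depth 0: {0}
  depth 1: {2}
  depth 2: {3}
  depth 3: {4}
1 never appears.

Answer: UNREACHABLE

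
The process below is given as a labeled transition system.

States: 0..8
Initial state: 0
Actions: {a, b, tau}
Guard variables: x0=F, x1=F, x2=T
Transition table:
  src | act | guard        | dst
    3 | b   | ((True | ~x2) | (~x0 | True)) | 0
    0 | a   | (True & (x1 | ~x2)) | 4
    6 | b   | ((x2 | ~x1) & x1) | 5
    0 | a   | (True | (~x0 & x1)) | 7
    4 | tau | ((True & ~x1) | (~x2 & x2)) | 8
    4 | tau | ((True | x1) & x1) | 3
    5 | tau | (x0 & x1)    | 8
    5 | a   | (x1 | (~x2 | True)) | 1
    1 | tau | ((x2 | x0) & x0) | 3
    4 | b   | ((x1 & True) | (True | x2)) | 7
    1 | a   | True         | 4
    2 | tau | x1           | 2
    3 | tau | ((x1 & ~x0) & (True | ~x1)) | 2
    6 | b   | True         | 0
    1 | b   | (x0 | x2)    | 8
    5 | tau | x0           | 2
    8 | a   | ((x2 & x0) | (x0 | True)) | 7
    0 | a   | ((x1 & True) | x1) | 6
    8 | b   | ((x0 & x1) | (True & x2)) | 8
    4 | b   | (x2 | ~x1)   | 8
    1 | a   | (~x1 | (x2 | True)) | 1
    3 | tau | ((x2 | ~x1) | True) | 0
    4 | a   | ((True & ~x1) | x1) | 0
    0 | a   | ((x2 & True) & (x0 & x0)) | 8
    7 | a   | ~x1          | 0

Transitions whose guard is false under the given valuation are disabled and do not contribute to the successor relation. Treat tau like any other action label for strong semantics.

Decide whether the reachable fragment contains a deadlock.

Answer: DEADLOCK-FREE

Analysis:
Reach set: {0,7}
  0: a→7  [deg 1]
  7: a→0  [deg 1]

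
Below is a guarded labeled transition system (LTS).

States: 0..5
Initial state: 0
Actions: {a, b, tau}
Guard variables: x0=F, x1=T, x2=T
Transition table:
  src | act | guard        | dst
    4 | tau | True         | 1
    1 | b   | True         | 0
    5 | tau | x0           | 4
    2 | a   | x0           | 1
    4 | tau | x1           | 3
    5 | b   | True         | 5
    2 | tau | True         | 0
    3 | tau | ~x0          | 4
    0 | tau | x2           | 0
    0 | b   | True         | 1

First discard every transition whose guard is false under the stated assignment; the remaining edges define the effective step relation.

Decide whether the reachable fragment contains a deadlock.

R = {0,1}
  0: b→1  tau→0  [2 out]
  1: b→0  [1 out]

Answer: DEADLOCK-FREE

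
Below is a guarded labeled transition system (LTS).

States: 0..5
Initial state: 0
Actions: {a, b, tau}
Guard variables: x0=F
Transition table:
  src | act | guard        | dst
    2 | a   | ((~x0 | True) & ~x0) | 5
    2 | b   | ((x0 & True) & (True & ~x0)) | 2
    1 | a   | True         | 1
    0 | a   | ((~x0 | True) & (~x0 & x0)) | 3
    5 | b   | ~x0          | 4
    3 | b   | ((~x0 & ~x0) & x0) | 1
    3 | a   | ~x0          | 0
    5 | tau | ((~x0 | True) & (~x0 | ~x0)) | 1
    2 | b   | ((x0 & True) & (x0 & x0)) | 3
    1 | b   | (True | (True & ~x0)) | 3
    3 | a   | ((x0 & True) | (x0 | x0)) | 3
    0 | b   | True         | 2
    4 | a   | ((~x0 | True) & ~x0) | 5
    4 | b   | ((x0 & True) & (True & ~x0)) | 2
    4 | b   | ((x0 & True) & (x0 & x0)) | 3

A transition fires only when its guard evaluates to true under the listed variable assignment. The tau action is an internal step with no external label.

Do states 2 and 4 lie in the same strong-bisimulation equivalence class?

Answer: BISIMILAR

Working:
Refine partition for ~:
  round 0: {{0,1,2,3,4,5}}
  round 1: {{0},{1},{2,3,4},{5}}
  round 2: {{0},{1},{2,4},{3},{5}}
stable after 3 split(s): 5 block(s)
[2]={2,4}  [4]={2,4}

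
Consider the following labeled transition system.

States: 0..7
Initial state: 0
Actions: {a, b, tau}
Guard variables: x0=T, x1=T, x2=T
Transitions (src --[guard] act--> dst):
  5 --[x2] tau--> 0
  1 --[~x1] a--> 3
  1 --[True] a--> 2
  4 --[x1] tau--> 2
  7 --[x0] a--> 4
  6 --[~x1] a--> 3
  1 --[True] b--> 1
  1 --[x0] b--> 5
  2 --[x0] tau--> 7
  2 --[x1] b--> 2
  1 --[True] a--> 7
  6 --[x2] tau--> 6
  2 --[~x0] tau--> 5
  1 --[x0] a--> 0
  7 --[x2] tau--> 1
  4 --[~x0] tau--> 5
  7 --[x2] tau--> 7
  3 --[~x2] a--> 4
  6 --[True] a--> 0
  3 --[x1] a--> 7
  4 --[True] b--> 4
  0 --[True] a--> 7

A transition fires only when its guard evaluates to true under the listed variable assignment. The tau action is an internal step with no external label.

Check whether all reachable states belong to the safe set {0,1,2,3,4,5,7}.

Allowed set {0,1,2,3,4,5,7}
Reachable = {0,1,2,4,5,7}
  0: ok
  1: ok
  2: ok
  4: ok
  5: ok
  7: ok

Answer: INVARIANT HOLDS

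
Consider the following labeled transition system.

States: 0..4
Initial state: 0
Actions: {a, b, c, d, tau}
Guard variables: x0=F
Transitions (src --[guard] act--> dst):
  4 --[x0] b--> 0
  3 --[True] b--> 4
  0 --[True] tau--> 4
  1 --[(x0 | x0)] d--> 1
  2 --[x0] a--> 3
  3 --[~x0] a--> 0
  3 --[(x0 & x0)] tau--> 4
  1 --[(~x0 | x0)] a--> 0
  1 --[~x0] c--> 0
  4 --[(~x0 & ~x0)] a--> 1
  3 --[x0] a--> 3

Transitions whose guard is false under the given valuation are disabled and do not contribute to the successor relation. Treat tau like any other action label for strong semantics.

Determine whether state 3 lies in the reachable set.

Guard filter leaves 6 enabled edge(s).
L0 = {0}
L1 = {4}  cumulative {0,4}
L2 = {1}  cumulative {0,1,4}
R = {0,1,4}

Answer: UNREACHABLE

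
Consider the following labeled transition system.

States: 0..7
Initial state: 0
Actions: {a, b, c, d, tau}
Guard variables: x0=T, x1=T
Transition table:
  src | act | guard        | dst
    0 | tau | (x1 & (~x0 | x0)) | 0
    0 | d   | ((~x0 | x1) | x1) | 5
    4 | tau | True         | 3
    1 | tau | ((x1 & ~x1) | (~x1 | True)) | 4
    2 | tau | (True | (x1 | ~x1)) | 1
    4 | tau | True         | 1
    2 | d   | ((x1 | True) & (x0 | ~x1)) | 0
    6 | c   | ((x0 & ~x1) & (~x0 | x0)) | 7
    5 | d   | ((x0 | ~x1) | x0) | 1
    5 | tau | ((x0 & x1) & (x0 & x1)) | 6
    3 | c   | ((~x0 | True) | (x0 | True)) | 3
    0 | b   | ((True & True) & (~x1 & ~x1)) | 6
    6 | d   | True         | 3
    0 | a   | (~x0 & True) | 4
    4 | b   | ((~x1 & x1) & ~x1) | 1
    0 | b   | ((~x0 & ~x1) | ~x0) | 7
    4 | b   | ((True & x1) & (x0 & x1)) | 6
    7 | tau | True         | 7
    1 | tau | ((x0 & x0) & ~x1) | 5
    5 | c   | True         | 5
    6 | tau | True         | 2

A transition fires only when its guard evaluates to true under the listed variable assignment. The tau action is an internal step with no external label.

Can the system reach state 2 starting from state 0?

Answer: REACHABLE

Working:
Guard filter leaves 15 enabled edge(s).
L0 = {0}
L1 = {5}  now seen {0,5}
L2 = {1,6}  now seen {0,1,5,6}
L3 = {2,3,4}  now seen {0,1,2,3,4,5,6}
Reach set: {0,1,2,3,4,5,6}
witness 2: d·tau·tau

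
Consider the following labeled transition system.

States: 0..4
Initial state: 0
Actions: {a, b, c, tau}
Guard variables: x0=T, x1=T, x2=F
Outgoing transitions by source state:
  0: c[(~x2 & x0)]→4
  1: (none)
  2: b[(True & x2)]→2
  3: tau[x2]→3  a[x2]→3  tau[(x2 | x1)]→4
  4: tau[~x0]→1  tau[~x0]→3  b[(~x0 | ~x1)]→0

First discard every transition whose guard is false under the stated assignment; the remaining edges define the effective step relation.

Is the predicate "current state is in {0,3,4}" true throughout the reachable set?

Safe = {0,3,4}
Reachable = {0,4}
  0: safe
  4: safe

Answer: INVARIANT HOLDS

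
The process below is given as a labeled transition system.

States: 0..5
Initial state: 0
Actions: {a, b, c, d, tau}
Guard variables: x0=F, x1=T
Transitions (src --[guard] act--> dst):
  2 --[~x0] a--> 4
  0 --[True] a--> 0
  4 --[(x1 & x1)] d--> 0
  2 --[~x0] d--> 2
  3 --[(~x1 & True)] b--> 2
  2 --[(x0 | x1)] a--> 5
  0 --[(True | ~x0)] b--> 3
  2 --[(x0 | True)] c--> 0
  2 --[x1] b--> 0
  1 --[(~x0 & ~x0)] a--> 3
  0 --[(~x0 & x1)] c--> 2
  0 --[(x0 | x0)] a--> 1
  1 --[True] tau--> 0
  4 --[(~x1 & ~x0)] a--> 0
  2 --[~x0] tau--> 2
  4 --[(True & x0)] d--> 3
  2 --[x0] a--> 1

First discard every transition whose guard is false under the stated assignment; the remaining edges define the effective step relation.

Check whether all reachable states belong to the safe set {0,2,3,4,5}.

Allowed set {0,2,3,4,5}
Reachable = {0,2,3,4,5}
  0: ✓
  2: ✓
  3: ✓
  4: ✓
  5: ✓

Answer: INVARIANT HOLDS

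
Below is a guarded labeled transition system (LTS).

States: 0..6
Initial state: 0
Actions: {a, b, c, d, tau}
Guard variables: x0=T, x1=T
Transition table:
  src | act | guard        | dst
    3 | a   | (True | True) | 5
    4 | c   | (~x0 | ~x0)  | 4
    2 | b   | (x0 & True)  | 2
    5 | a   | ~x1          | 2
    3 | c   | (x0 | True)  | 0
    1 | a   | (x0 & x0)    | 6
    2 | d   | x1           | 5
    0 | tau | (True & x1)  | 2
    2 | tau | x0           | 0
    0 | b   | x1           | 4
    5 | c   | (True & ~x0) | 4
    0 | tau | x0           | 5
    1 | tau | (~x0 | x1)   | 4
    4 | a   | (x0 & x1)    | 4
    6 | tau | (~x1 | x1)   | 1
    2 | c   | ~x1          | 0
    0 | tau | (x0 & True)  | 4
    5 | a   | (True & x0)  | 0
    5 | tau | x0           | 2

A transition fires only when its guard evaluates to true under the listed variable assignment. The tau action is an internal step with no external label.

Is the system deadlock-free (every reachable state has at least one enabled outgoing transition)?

Reach set: {0,2,4,5}
  0: b→4  tau→2  tau→4  tau→5  [4 out]
  2: b→2  d→5  tau→0  [3 out]
  4: a→4  [1 out]
  5: a→0  tau→2  [2 out]

Answer: DEADLOCK-FREE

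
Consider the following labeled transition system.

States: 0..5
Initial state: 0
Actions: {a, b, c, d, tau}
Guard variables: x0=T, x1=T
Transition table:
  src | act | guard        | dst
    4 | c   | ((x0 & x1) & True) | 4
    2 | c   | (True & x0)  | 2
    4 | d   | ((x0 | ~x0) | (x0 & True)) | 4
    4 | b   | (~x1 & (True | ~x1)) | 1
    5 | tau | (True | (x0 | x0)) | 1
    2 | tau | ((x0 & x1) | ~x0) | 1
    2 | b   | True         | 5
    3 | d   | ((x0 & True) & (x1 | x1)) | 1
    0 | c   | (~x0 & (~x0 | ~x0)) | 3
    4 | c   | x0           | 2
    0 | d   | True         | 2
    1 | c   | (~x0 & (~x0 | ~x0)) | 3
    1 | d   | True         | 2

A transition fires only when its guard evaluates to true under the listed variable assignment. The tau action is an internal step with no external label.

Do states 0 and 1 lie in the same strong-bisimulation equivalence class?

Refine partition for ~:
  π0 = {{0,1,2,3,4,5}}
  π1 = {{0,1,3},{2},{4},{5}}
  π2 = {{0,1},{2},{3},{4},{5}}
5 equivalence class(es) (converged in 3)
class of 0: {0,1}; class of 1: {0,1}

Answer: BISIMILAR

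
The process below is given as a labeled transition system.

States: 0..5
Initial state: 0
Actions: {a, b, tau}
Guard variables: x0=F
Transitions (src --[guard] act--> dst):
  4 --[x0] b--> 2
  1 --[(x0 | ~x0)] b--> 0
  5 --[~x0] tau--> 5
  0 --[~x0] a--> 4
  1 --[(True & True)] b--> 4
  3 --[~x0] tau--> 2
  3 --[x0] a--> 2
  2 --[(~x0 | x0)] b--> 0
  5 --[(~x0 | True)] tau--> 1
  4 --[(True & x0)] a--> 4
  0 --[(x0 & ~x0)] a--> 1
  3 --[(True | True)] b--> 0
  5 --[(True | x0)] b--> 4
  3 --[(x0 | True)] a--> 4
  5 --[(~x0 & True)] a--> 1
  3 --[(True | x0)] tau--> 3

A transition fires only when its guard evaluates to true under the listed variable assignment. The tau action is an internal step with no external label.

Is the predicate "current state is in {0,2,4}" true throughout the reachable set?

Answer: INVARIANT HOLDS

Trace:
Inv-set: {0,2,4}
Reach set: {0,4}
  0: ✓
  4: ✓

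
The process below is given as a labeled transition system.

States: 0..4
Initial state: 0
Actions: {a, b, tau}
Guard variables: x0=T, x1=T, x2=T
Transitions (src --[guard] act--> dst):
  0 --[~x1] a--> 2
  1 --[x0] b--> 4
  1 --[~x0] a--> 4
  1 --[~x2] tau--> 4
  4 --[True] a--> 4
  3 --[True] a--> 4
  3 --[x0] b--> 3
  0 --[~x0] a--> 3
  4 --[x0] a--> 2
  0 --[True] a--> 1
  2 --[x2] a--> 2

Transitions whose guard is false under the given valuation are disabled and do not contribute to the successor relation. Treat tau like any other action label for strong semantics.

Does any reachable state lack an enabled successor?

Answer: DEADLOCK-FREE

Working:
Reachable = {0,1,2,4}
  0: a→1  [1 exit(s)]
  1: b→4  [1 exit(s)]
  2: a→2  [1 exit(s)]
  4: a→2  a→4  [2 exit(s)]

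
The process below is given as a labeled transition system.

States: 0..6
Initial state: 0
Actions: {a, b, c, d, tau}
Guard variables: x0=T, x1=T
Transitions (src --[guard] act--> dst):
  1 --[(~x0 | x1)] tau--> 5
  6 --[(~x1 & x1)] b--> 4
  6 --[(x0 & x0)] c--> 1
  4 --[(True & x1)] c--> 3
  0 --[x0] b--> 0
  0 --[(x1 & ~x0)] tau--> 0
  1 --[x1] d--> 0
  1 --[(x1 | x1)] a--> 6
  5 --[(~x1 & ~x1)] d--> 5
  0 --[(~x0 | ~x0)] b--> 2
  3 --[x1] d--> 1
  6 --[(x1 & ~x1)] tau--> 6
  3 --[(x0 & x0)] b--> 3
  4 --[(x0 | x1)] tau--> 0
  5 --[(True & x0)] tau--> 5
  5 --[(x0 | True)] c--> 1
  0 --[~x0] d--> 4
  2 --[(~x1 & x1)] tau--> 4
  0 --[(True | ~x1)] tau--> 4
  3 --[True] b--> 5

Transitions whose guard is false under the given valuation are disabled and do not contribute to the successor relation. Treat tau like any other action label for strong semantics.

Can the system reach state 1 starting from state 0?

Answer: REACHABLE

Working:
Guard filter leaves 13 enabled edge(s).
Layer 0: {0}
Layer 1: {4}  cumulative {0,4}
Layer 2: {3}  cumulative {0,3,4}
Layer 3: {1,5}  cumulative {0,1,3,4,5}
Layer 4: {6}  cumulative {0,1,3,4,5,6}
Reachable = {0,1,3,4,5,6}
Path to 1: tau·c·d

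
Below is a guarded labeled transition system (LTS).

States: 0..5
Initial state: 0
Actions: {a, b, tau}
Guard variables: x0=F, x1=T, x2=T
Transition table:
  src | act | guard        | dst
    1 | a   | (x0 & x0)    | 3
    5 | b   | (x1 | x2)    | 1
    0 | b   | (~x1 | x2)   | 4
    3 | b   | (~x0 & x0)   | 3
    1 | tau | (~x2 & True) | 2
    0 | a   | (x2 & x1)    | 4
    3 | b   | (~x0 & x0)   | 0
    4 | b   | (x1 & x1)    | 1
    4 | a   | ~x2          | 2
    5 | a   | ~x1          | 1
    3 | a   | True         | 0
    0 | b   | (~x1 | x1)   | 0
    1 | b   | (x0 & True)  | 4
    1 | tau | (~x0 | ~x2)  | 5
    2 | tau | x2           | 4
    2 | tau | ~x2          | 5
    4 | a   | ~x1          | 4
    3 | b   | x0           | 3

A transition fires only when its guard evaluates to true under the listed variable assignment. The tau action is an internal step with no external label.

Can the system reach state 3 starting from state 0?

8 transition(s) survive guard evaluation.
depth 0: {0}
depth 1: {4}  cumulative {0,4}
depth 2: {1}  cumulative {0,1,4}
depth 3: {5}  cumulative {0,1,4,5}
R = {0,1,4,5}

Answer: UNREACHABLE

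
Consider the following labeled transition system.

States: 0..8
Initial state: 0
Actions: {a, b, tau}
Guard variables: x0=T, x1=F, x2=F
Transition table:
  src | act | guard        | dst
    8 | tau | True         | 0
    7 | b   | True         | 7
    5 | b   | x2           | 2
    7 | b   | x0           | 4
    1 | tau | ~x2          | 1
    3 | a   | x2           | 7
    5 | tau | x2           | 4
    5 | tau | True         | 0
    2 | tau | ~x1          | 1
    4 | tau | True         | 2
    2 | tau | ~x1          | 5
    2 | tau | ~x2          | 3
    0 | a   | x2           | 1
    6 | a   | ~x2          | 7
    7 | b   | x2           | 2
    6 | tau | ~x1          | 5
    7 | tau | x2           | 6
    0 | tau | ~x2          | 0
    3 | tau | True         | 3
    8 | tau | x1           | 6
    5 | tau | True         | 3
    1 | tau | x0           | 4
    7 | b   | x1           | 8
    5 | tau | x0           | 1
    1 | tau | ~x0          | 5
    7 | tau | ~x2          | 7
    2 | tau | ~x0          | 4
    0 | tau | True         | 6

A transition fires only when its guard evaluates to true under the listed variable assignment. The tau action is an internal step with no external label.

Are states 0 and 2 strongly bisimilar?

Refine partition for ~:
  π0 = {{0,1,2,3,4,5,6,7,8}}
  π1 = {{0,1,2,3,4,5,8},{6},{7}}
  π2 = {{0},{1,2,3,4,5,8},{6},{7}}
  π3 = {{0},{1,2,3,4},{5},{6},{7},{8}}
  π4 = {{0},{1,3,4},{2},{5},{6},{7},{8}}
  π5 = {{0},{1,3},{2},{4},{5},{6},{7},{8}}
  π6 = {{0},{1},{2},{3},{4},{5},{6},{7},{8}}
stable after 7 split(s): 9 block(s)
0∈{0}, 2∈{2}

Answer: NOT BISIMILAR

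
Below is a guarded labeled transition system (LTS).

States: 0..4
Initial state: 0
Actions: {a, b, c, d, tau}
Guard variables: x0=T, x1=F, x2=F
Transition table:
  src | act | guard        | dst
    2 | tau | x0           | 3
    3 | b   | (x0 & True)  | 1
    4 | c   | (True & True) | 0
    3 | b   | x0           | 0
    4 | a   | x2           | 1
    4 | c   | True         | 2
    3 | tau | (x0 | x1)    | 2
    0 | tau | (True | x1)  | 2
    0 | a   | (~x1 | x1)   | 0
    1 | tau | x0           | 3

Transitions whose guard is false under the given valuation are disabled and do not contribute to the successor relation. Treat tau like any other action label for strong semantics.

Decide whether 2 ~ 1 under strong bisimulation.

Answer: BISIMILAR

Analysis:
Refine partition for ~:
  round 0: {{0,1,2,3,4}}
  round 1: {{0},{1,2},{3},{4}}
4 equivalence class(es) (converged in 2)
class of 2: {1,2}; class of 1: {1,2}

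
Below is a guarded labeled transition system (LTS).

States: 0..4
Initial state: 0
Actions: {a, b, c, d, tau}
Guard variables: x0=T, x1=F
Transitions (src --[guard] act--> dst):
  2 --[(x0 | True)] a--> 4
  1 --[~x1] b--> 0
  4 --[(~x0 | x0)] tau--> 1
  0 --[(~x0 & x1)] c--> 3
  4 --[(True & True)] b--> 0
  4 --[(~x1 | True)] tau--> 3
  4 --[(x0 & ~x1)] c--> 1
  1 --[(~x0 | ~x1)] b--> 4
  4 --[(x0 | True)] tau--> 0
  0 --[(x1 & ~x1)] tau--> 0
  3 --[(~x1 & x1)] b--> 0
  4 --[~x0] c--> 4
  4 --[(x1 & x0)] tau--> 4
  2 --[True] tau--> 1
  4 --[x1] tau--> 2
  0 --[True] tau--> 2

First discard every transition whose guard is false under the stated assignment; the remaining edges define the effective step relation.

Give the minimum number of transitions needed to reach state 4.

Answer: 2

Working:
BFS to 4:
  depth 0: {0}
  depth 1: {2}
  depth 2: {1,4}
4 enters at depth 2; path tau·a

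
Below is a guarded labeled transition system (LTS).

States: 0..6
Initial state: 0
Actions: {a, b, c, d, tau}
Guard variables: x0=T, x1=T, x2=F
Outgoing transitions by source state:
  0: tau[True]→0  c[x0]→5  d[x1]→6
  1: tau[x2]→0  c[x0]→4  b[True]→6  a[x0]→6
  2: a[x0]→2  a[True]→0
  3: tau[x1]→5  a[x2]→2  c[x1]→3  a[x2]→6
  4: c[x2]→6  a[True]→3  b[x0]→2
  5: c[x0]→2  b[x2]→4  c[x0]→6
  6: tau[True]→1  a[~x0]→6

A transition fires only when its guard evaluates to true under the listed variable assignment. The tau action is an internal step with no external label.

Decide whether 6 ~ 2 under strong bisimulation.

Answer: NOT BISIMILAR

Trace:
Compute ~ classes (split until stable):
  round 0: {{0,1,2,3,4,5,6}}
  round 1: {{0},{1},{2},{3},{4},{5},{6}}
7 equivalence class(es) (converged in 2)
[6]={6}  [2]={2}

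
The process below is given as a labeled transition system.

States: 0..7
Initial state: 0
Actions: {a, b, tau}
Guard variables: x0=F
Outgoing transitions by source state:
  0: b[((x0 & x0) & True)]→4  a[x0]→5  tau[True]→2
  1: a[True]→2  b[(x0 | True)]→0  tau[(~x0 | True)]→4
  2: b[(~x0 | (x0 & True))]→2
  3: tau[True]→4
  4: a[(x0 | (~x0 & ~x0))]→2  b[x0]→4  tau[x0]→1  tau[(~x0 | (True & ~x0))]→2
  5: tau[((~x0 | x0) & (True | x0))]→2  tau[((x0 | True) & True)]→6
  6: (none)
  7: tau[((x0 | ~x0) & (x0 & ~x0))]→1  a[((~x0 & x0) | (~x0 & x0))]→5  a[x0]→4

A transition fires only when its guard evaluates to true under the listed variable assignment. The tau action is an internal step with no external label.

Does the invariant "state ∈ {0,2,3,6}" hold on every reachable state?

Answer: INVARIANT HOLDS

Working:
Allowed set {0,2,3,6}
Reachable = {0,2}
  0: ✓
  2: ✓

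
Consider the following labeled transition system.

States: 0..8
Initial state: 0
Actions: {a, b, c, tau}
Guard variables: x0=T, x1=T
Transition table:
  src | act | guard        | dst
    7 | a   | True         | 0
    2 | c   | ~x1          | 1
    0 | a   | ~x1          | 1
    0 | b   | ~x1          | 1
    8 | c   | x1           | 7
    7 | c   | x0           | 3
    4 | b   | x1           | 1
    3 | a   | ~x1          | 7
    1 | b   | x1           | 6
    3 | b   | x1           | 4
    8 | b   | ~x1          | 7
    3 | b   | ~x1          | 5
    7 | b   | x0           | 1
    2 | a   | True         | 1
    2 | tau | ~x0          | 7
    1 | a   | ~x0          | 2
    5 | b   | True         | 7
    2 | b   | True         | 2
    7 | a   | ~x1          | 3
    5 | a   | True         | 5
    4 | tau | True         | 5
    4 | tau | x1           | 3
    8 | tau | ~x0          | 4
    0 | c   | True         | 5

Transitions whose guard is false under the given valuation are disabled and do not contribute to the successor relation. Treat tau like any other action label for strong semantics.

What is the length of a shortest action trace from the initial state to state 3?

Answer: 3

Trace:
BFS to 3:
  L0 = {0}
  L1 = {5}
  L2 = {7}
  L3 = {1,3}
first hit 3 at d=3 via c·b·c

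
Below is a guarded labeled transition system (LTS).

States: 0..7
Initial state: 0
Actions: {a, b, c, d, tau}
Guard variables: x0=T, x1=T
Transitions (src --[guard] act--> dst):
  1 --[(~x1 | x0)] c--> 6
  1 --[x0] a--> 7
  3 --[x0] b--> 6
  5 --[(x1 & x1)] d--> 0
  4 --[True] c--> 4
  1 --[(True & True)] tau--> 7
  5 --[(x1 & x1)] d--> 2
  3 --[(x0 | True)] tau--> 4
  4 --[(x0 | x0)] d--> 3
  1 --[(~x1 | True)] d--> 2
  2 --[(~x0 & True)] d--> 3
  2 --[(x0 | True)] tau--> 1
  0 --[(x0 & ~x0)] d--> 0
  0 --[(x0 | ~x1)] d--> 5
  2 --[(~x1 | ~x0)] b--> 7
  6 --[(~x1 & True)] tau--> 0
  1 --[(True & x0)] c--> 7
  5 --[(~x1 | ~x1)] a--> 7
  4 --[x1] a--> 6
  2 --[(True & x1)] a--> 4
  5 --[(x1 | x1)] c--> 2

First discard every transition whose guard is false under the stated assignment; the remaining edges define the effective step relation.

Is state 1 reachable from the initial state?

Guard filter leaves 16 enabled edge(s).
L0 = {0}
L1 = {5}  now seen {0,5}
L2 = {2}  now seen {0,2,5}
L3 = {1,4}  now seen {0,1,2,4,5}
L4 = {3,6,7}  now seen {0,1,2,3,4,5,6,7}
R = {0,1,2,3,4,5,6,7}
witness 1: d·d·tau

Answer: REACHABLE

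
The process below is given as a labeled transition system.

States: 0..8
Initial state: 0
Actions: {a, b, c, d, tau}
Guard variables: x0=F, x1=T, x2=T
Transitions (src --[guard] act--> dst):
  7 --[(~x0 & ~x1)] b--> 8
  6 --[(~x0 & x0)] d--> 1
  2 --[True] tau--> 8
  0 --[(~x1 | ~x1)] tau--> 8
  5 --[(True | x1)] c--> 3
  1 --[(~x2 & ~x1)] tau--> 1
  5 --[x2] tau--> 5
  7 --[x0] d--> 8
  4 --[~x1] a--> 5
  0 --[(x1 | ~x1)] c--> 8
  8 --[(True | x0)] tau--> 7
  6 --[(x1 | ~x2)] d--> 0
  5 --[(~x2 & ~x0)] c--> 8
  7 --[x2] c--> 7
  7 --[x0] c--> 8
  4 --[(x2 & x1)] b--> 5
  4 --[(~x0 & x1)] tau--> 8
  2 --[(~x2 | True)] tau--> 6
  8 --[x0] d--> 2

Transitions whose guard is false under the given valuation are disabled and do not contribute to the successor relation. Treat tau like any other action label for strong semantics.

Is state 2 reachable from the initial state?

Answer: UNREACHABLE

Analysis:
Guard filter leaves 10 enabled edge(s).
L0 = {0}
L1 = {8}  total {0,8}
L2 = {7}  total {0,7,8}
Reachable = {0,7,8}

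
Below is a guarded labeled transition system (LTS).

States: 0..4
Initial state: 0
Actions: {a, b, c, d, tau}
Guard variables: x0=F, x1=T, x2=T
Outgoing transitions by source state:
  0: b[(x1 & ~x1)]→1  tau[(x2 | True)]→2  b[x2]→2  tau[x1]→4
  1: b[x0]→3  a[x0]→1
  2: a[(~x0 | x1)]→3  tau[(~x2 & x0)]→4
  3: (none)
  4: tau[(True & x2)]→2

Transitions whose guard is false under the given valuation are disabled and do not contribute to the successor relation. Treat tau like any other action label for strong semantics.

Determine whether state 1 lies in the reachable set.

Answer: UNREACHABLE

Analysis:
Guard filter leaves 5 enabled edge(s).
Layer 0: {0}
Layer 1: {2,4}  now seen {0,2,4}
Layer 2: {3}  now seen {0,2,3,4}
Reachable = {0,2,3,4}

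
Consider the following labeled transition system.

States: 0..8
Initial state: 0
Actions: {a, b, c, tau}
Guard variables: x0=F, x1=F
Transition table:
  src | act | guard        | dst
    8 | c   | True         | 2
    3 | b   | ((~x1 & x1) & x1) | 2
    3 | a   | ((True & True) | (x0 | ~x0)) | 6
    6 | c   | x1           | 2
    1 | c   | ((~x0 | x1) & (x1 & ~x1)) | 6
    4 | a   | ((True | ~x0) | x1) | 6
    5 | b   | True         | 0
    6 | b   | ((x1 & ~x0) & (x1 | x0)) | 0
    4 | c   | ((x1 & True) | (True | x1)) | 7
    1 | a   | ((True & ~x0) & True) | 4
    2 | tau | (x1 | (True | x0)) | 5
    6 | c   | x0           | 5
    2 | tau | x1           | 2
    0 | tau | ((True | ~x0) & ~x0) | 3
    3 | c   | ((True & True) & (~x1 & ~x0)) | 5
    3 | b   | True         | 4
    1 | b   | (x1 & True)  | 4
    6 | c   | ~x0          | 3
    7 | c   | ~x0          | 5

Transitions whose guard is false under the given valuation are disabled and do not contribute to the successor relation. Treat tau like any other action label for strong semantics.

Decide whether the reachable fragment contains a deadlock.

Answer: DEADLOCK-FREE

Working:
Reach set: {0,3,4,5,6,7}
  0: tau→3  [1 exit(s)]
  3: a→6  b→4  c→5  [3 exit(s)]
  4: a→6  c→7  [2 exit(s)]
  5: b→0  [1 exit(s)]
  6: c→3  [1 exit(s)]
  7: c→5  [1 exit(s)]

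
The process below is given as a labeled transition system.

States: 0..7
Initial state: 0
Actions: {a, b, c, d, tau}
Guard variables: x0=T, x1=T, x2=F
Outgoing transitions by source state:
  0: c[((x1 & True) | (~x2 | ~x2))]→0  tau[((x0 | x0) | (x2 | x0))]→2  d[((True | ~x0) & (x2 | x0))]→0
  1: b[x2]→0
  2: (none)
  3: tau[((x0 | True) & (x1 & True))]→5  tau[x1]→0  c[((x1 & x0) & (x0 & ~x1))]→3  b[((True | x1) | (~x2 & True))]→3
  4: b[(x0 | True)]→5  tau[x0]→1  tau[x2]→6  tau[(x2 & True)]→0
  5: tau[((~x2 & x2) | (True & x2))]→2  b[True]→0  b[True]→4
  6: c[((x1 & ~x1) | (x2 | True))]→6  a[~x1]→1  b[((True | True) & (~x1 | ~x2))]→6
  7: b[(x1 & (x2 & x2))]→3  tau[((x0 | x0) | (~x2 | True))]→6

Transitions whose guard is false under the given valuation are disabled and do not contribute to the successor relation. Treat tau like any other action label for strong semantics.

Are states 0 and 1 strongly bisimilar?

Compute ~ classes (split until stable):
  P[0] = {{0,1,2,3,4,5,6,7}}
  P[1] = {{0},{1,2},{3,4},{5},{6},{7}}
  P[2] = {{0},{1,2},{3},{4},{5},{6},{7}}
7 equivalence class(es) (converged in 3)
[0]={0}  [1]={1,2}

Answer: NOT BISIMILAR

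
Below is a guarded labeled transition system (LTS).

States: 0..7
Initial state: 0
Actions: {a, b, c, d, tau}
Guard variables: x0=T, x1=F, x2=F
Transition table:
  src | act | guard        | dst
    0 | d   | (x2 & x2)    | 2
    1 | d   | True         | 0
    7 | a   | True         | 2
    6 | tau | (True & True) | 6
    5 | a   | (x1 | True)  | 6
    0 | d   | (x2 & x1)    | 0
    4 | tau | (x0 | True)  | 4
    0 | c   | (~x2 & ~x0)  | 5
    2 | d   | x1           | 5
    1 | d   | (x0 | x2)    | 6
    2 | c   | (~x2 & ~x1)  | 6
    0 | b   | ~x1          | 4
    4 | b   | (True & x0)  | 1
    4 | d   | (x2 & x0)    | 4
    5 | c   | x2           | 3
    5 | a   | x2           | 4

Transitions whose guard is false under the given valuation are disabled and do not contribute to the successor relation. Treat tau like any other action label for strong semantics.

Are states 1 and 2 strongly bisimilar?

Compute ~ classes (split until stable):
  P[0] = {{0,1,2,3,4,5,6,7}}
  P[1] = {{0},{1},{2},{3},{4},{5,7},{6}}
  P[2] = {{0},{1},{2},{3},{4},{5},{6},{7}}
8 equivalence class(es) (converged in 3)
class of 1: {1}; class of 2: {2}

Answer: NOT BISIMILAR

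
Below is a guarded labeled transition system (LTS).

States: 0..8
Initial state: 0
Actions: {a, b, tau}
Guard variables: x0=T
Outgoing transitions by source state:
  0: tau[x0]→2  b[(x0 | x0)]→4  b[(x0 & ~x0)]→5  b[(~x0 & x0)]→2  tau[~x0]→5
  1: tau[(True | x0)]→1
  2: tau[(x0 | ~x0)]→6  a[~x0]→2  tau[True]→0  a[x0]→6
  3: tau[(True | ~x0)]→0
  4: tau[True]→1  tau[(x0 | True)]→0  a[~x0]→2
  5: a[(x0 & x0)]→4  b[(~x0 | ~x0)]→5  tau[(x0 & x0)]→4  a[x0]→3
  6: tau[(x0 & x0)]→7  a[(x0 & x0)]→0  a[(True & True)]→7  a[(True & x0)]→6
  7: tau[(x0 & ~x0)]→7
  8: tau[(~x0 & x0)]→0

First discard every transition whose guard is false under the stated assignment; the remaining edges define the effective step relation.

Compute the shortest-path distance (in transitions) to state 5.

Layered search for 5:
  L0 = {0}
  L1 = {2,4}
  L2 = {1,6}
  L3 = {7}
5 never appears.

Answer: UNREACHABLE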